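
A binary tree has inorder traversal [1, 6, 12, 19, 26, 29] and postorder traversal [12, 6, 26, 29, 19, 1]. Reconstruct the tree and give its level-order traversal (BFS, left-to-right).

Inorder:   [1, 6, 12, 19, 26, 29]
Postorder: [12, 6, 26, 29, 19, 1]
Algorithm: postorder visits root last, so walk postorder right-to-left;
each value is the root of the current inorder slice — split it at that
value, recurse on the right subtree first, then the left.
Recursive splits:
  root=1; inorder splits into left=[], right=[6, 12, 19, 26, 29]
  root=19; inorder splits into left=[6, 12], right=[26, 29]
  root=29; inorder splits into left=[26], right=[]
  root=26; inorder splits into left=[], right=[]
  root=6; inorder splits into left=[], right=[12]
  root=12; inorder splits into left=[], right=[]
Reconstructed level-order: [1, 19, 6, 29, 12, 26]


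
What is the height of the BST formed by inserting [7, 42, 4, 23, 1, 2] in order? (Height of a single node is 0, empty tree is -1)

Insertion order: [7, 42, 4, 23, 1, 2]
Tree (level-order array): [7, 4, 42, 1, None, 23, None, None, 2]
Compute height bottom-up (empty subtree = -1):
  height(2) = 1 + max(-1, -1) = 0
  height(1) = 1 + max(-1, 0) = 1
  height(4) = 1 + max(1, -1) = 2
  height(23) = 1 + max(-1, -1) = 0
  height(42) = 1 + max(0, -1) = 1
  height(7) = 1 + max(2, 1) = 3
Height = 3


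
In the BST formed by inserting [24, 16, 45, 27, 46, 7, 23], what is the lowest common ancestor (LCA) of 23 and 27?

Tree insertion order: [24, 16, 45, 27, 46, 7, 23]
Tree (level-order array): [24, 16, 45, 7, 23, 27, 46]
In a BST, the LCA of p=23, q=27 is the first node v on the
root-to-leaf path with p <= v <= q (go left if both < v, right if both > v).
Walk from root:
  at 24: 23 <= 24 <= 27, this is the LCA
LCA = 24


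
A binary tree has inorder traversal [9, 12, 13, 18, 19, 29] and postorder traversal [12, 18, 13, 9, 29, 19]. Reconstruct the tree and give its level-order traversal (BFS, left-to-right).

Inorder:   [9, 12, 13, 18, 19, 29]
Postorder: [12, 18, 13, 9, 29, 19]
Algorithm: postorder visits root last, so walk postorder right-to-left;
each value is the root of the current inorder slice — split it at that
value, recurse on the right subtree first, then the left.
Recursive splits:
  root=19; inorder splits into left=[9, 12, 13, 18], right=[29]
  root=29; inorder splits into left=[], right=[]
  root=9; inorder splits into left=[], right=[12, 13, 18]
  root=13; inorder splits into left=[12], right=[18]
  root=18; inorder splits into left=[], right=[]
  root=12; inorder splits into left=[], right=[]
Reconstructed level-order: [19, 9, 29, 13, 12, 18]


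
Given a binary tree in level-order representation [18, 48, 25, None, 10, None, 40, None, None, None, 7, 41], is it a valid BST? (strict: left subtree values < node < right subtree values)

Level-order array: [18, 48, 25, None, 10, None, 40, None, None, None, 7, 41]
Validate using subtree bounds (lo, hi): at each node, require lo < value < hi,
then recurse left with hi=value and right with lo=value.
Preorder trace (stopping at first violation):
  at node 18 with bounds (-inf, +inf): OK
  at node 48 with bounds (-inf, 18): VIOLATION
Node 48 violates its bound: not (-inf < 48 < 18).
Result: Not a valid BST


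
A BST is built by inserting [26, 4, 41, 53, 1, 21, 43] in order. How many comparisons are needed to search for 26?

Search path for 26: 26
Found: True
Comparisons: 1


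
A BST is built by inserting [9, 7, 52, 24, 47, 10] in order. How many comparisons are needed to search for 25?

Search path for 25: 9 -> 52 -> 24 -> 47
Found: False
Comparisons: 4


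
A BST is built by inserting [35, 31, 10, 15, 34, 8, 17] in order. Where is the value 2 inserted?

Starting tree (level order): [35, 31, None, 10, 34, 8, 15, None, None, None, None, None, 17]
Insertion path: 35 -> 31 -> 10 -> 8
Result: insert 2 as left child of 8
Final tree (level order): [35, 31, None, 10, 34, 8, 15, None, None, 2, None, None, 17]


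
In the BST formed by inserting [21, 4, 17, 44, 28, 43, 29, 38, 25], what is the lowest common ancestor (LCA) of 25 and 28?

Tree insertion order: [21, 4, 17, 44, 28, 43, 29, 38, 25]
Tree (level-order array): [21, 4, 44, None, 17, 28, None, None, None, 25, 43, None, None, 29, None, None, 38]
In a BST, the LCA of p=25, q=28 is the first node v on the
root-to-leaf path with p <= v <= q (go left if both < v, right if both > v).
Walk from root:
  at 21: both 25 and 28 > 21, go right
  at 44: both 25 and 28 < 44, go left
  at 28: 25 <= 28 <= 28, this is the LCA
LCA = 28


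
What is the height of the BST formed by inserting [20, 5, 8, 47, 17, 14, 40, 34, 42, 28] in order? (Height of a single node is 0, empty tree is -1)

Insertion order: [20, 5, 8, 47, 17, 14, 40, 34, 42, 28]
Tree (level-order array): [20, 5, 47, None, 8, 40, None, None, 17, 34, 42, 14, None, 28]
Compute height bottom-up (empty subtree = -1):
  height(14) = 1 + max(-1, -1) = 0
  height(17) = 1 + max(0, -1) = 1
  height(8) = 1 + max(-1, 1) = 2
  height(5) = 1 + max(-1, 2) = 3
  height(28) = 1 + max(-1, -1) = 0
  height(34) = 1 + max(0, -1) = 1
  height(42) = 1 + max(-1, -1) = 0
  height(40) = 1 + max(1, 0) = 2
  height(47) = 1 + max(2, -1) = 3
  height(20) = 1 + max(3, 3) = 4
Height = 4


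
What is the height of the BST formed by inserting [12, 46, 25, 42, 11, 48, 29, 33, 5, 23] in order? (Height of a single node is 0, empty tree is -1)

Insertion order: [12, 46, 25, 42, 11, 48, 29, 33, 5, 23]
Tree (level-order array): [12, 11, 46, 5, None, 25, 48, None, None, 23, 42, None, None, None, None, 29, None, None, 33]
Compute height bottom-up (empty subtree = -1):
  height(5) = 1 + max(-1, -1) = 0
  height(11) = 1 + max(0, -1) = 1
  height(23) = 1 + max(-1, -1) = 0
  height(33) = 1 + max(-1, -1) = 0
  height(29) = 1 + max(-1, 0) = 1
  height(42) = 1 + max(1, -1) = 2
  height(25) = 1 + max(0, 2) = 3
  height(48) = 1 + max(-1, -1) = 0
  height(46) = 1 + max(3, 0) = 4
  height(12) = 1 + max(1, 4) = 5
Height = 5


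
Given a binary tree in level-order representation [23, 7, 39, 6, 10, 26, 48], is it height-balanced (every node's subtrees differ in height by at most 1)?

Tree (level-order array): [23, 7, 39, 6, 10, 26, 48]
Definition: a tree is height-balanced if, at every node, |h(left) - h(right)| <= 1 (empty subtree has height -1).
Bottom-up per-node check:
  node 6: h_left=-1, h_right=-1, diff=0 [OK], height=0
  node 10: h_left=-1, h_right=-1, diff=0 [OK], height=0
  node 7: h_left=0, h_right=0, diff=0 [OK], height=1
  node 26: h_left=-1, h_right=-1, diff=0 [OK], height=0
  node 48: h_left=-1, h_right=-1, diff=0 [OK], height=0
  node 39: h_left=0, h_right=0, diff=0 [OK], height=1
  node 23: h_left=1, h_right=1, diff=0 [OK], height=2
All nodes satisfy the balance condition.
Result: Balanced


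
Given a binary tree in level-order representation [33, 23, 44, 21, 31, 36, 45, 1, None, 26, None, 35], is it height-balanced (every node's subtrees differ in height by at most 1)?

Tree (level-order array): [33, 23, 44, 21, 31, 36, 45, 1, None, 26, None, 35]
Definition: a tree is height-balanced if, at every node, |h(left) - h(right)| <= 1 (empty subtree has height -1).
Bottom-up per-node check:
  node 1: h_left=-1, h_right=-1, diff=0 [OK], height=0
  node 21: h_left=0, h_right=-1, diff=1 [OK], height=1
  node 26: h_left=-1, h_right=-1, diff=0 [OK], height=0
  node 31: h_left=0, h_right=-1, diff=1 [OK], height=1
  node 23: h_left=1, h_right=1, diff=0 [OK], height=2
  node 35: h_left=-1, h_right=-1, diff=0 [OK], height=0
  node 36: h_left=0, h_right=-1, diff=1 [OK], height=1
  node 45: h_left=-1, h_right=-1, diff=0 [OK], height=0
  node 44: h_left=1, h_right=0, diff=1 [OK], height=2
  node 33: h_left=2, h_right=2, diff=0 [OK], height=3
All nodes satisfy the balance condition.
Result: Balanced


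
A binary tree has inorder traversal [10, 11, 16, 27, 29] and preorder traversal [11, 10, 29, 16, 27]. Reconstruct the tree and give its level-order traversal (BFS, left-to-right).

Inorder:  [10, 11, 16, 27, 29]
Preorder: [11, 10, 29, 16, 27]
Algorithm: preorder visits root first, so consume preorder in order;
for each root, split the current inorder slice at that value into
left-subtree inorder and right-subtree inorder, then recurse.
Recursive splits:
  root=11; inorder splits into left=[10], right=[16, 27, 29]
  root=10; inorder splits into left=[], right=[]
  root=29; inorder splits into left=[16, 27], right=[]
  root=16; inorder splits into left=[], right=[27]
  root=27; inorder splits into left=[], right=[]
Reconstructed level-order: [11, 10, 29, 16, 27]


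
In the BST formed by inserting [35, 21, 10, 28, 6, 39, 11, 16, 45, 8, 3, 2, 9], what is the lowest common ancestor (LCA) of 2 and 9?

Tree insertion order: [35, 21, 10, 28, 6, 39, 11, 16, 45, 8, 3, 2, 9]
Tree (level-order array): [35, 21, 39, 10, 28, None, 45, 6, 11, None, None, None, None, 3, 8, None, 16, 2, None, None, 9]
In a BST, the LCA of p=2, q=9 is the first node v on the
root-to-leaf path with p <= v <= q (go left if both < v, right if both > v).
Walk from root:
  at 35: both 2 and 9 < 35, go left
  at 21: both 2 and 9 < 21, go left
  at 10: both 2 and 9 < 10, go left
  at 6: 2 <= 6 <= 9, this is the LCA
LCA = 6


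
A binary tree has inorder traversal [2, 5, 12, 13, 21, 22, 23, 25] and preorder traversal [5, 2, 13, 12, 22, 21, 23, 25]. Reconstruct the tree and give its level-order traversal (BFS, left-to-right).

Inorder:  [2, 5, 12, 13, 21, 22, 23, 25]
Preorder: [5, 2, 13, 12, 22, 21, 23, 25]
Algorithm: preorder visits root first, so consume preorder in order;
for each root, split the current inorder slice at that value into
left-subtree inorder and right-subtree inorder, then recurse.
Recursive splits:
  root=5; inorder splits into left=[2], right=[12, 13, 21, 22, 23, 25]
  root=2; inorder splits into left=[], right=[]
  root=13; inorder splits into left=[12], right=[21, 22, 23, 25]
  root=12; inorder splits into left=[], right=[]
  root=22; inorder splits into left=[21], right=[23, 25]
  root=21; inorder splits into left=[], right=[]
  root=23; inorder splits into left=[], right=[25]
  root=25; inorder splits into left=[], right=[]
Reconstructed level-order: [5, 2, 13, 12, 22, 21, 23, 25]


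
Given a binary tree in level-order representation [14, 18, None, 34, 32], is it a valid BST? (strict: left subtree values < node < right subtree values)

Level-order array: [14, 18, None, 34, 32]
Validate using subtree bounds (lo, hi): at each node, require lo < value < hi,
then recurse left with hi=value and right with lo=value.
Preorder trace (stopping at first violation):
  at node 14 with bounds (-inf, +inf): OK
  at node 18 with bounds (-inf, 14): VIOLATION
Node 18 violates its bound: not (-inf < 18 < 14).
Result: Not a valid BST


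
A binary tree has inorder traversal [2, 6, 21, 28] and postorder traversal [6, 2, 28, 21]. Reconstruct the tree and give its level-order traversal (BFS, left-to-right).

Inorder:   [2, 6, 21, 28]
Postorder: [6, 2, 28, 21]
Algorithm: postorder visits root last, so walk postorder right-to-left;
each value is the root of the current inorder slice — split it at that
value, recurse on the right subtree first, then the left.
Recursive splits:
  root=21; inorder splits into left=[2, 6], right=[28]
  root=28; inorder splits into left=[], right=[]
  root=2; inorder splits into left=[], right=[6]
  root=6; inorder splits into left=[], right=[]
Reconstructed level-order: [21, 2, 28, 6]


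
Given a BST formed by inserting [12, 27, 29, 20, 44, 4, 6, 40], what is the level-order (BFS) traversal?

Tree insertion order: [12, 27, 29, 20, 44, 4, 6, 40]
Tree (level-order array): [12, 4, 27, None, 6, 20, 29, None, None, None, None, None, 44, 40]
BFS from the root, enqueuing left then right child of each popped node:
  queue [12] -> pop 12, enqueue [4, 27], visited so far: [12]
  queue [4, 27] -> pop 4, enqueue [6], visited so far: [12, 4]
  queue [27, 6] -> pop 27, enqueue [20, 29], visited so far: [12, 4, 27]
  queue [6, 20, 29] -> pop 6, enqueue [none], visited so far: [12, 4, 27, 6]
  queue [20, 29] -> pop 20, enqueue [none], visited so far: [12, 4, 27, 6, 20]
  queue [29] -> pop 29, enqueue [44], visited so far: [12, 4, 27, 6, 20, 29]
  queue [44] -> pop 44, enqueue [40], visited so far: [12, 4, 27, 6, 20, 29, 44]
  queue [40] -> pop 40, enqueue [none], visited so far: [12, 4, 27, 6, 20, 29, 44, 40]
Result: [12, 4, 27, 6, 20, 29, 44, 40]


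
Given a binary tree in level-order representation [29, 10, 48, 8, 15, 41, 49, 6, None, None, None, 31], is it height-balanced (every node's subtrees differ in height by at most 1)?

Tree (level-order array): [29, 10, 48, 8, 15, 41, 49, 6, None, None, None, 31]
Definition: a tree is height-balanced if, at every node, |h(left) - h(right)| <= 1 (empty subtree has height -1).
Bottom-up per-node check:
  node 6: h_left=-1, h_right=-1, diff=0 [OK], height=0
  node 8: h_left=0, h_right=-1, diff=1 [OK], height=1
  node 15: h_left=-1, h_right=-1, diff=0 [OK], height=0
  node 10: h_left=1, h_right=0, diff=1 [OK], height=2
  node 31: h_left=-1, h_right=-1, diff=0 [OK], height=0
  node 41: h_left=0, h_right=-1, diff=1 [OK], height=1
  node 49: h_left=-1, h_right=-1, diff=0 [OK], height=0
  node 48: h_left=1, h_right=0, diff=1 [OK], height=2
  node 29: h_left=2, h_right=2, diff=0 [OK], height=3
All nodes satisfy the balance condition.
Result: Balanced


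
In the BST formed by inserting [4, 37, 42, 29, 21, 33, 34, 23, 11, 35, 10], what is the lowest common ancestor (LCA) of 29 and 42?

Tree insertion order: [4, 37, 42, 29, 21, 33, 34, 23, 11, 35, 10]
Tree (level-order array): [4, None, 37, 29, 42, 21, 33, None, None, 11, 23, None, 34, 10, None, None, None, None, 35]
In a BST, the LCA of p=29, q=42 is the first node v on the
root-to-leaf path with p <= v <= q (go left if both < v, right if both > v).
Walk from root:
  at 4: both 29 and 42 > 4, go right
  at 37: 29 <= 37 <= 42, this is the LCA
LCA = 37


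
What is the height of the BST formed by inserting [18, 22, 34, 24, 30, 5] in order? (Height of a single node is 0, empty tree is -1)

Insertion order: [18, 22, 34, 24, 30, 5]
Tree (level-order array): [18, 5, 22, None, None, None, 34, 24, None, None, 30]
Compute height bottom-up (empty subtree = -1):
  height(5) = 1 + max(-1, -1) = 0
  height(30) = 1 + max(-1, -1) = 0
  height(24) = 1 + max(-1, 0) = 1
  height(34) = 1 + max(1, -1) = 2
  height(22) = 1 + max(-1, 2) = 3
  height(18) = 1 + max(0, 3) = 4
Height = 4


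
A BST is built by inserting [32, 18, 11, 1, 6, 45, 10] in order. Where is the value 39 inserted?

Starting tree (level order): [32, 18, 45, 11, None, None, None, 1, None, None, 6, None, 10]
Insertion path: 32 -> 45
Result: insert 39 as left child of 45
Final tree (level order): [32, 18, 45, 11, None, 39, None, 1, None, None, None, None, 6, None, 10]


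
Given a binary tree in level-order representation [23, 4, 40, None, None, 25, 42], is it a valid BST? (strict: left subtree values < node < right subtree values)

Level-order array: [23, 4, 40, None, None, 25, 42]
Validate using subtree bounds (lo, hi): at each node, require lo < value < hi,
then recurse left with hi=value and right with lo=value.
Preorder trace (stopping at first violation):
  at node 23 with bounds (-inf, +inf): OK
  at node 4 with bounds (-inf, 23): OK
  at node 40 with bounds (23, +inf): OK
  at node 25 with bounds (23, 40): OK
  at node 42 with bounds (40, +inf): OK
No violation found at any node.
Result: Valid BST


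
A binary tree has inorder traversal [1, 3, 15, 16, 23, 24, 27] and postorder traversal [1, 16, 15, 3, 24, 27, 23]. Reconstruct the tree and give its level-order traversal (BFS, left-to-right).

Inorder:   [1, 3, 15, 16, 23, 24, 27]
Postorder: [1, 16, 15, 3, 24, 27, 23]
Algorithm: postorder visits root last, so walk postorder right-to-left;
each value is the root of the current inorder slice — split it at that
value, recurse on the right subtree first, then the left.
Recursive splits:
  root=23; inorder splits into left=[1, 3, 15, 16], right=[24, 27]
  root=27; inorder splits into left=[24], right=[]
  root=24; inorder splits into left=[], right=[]
  root=3; inorder splits into left=[1], right=[15, 16]
  root=15; inorder splits into left=[], right=[16]
  root=16; inorder splits into left=[], right=[]
  root=1; inorder splits into left=[], right=[]
Reconstructed level-order: [23, 3, 27, 1, 15, 24, 16]


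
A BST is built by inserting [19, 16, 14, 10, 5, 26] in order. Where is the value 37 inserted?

Starting tree (level order): [19, 16, 26, 14, None, None, None, 10, None, 5]
Insertion path: 19 -> 26
Result: insert 37 as right child of 26
Final tree (level order): [19, 16, 26, 14, None, None, 37, 10, None, None, None, 5]


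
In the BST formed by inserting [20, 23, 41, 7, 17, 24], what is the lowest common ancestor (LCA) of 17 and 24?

Tree insertion order: [20, 23, 41, 7, 17, 24]
Tree (level-order array): [20, 7, 23, None, 17, None, 41, None, None, 24]
In a BST, the LCA of p=17, q=24 is the first node v on the
root-to-leaf path with p <= v <= q (go left if both < v, right if both > v).
Walk from root:
  at 20: 17 <= 20 <= 24, this is the LCA
LCA = 20


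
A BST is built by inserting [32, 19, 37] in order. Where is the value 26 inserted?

Starting tree (level order): [32, 19, 37]
Insertion path: 32 -> 19
Result: insert 26 as right child of 19
Final tree (level order): [32, 19, 37, None, 26]


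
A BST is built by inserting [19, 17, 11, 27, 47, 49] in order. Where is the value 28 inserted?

Starting tree (level order): [19, 17, 27, 11, None, None, 47, None, None, None, 49]
Insertion path: 19 -> 27 -> 47
Result: insert 28 as left child of 47
Final tree (level order): [19, 17, 27, 11, None, None, 47, None, None, 28, 49]


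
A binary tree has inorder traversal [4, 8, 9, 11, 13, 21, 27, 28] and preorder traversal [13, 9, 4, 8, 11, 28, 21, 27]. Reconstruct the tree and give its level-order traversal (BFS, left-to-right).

Inorder:  [4, 8, 9, 11, 13, 21, 27, 28]
Preorder: [13, 9, 4, 8, 11, 28, 21, 27]
Algorithm: preorder visits root first, so consume preorder in order;
for each root, split the current inorder slice at that value into
left-subtree inorder and right-subtree inorder, then recurse.
Recursive splits:
  root=13; inorder splits into left=[4, 8, 9, 11], right=[21, 27, 28]
  root=9; inorder splits into left=[4, 8], right=[11]
  root=4; inorder splits into left=[], right=[8]
  root=8; inorder splits into left=[], right=[]
  root=11; inorder splits into left=[], right=[]
  root=28; inorder splits into left=[21, 27], right=[]
  root=21; inorder splits into left=[], right=[27]
  root=27; inorder splits into left=[], right=[]
Reconstructed level-order: [13, 9, 28, 4, 11, 21, 8, 27]


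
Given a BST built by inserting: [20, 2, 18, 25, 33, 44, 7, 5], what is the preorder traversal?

Tree insertion order: [20, 2, 18, 25, 33, 44, 7, 5]
Tree (level-order array): [20, 2, 25, None, 18, None, 33, 7, None, None, 44, 5]
Preorder traversal: [20, 2, 18, 7, 5, 25, 33, 44]


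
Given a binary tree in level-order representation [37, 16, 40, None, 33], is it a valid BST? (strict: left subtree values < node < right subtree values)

Level-order array: [37, 16, 40, None, 33]
Validate using subtree bounds (lo, hi): at each node, require lo < value < hi,
then recurse left with hi=value and right with lo=value.
Preorder trace (stopping at first violation):
  at node 37 with bounds (-inf, +inf): OK
  at node 16 with bounds (-inf, 37): OK
  at node 33 with bounds (16, 37): OK
  at node 40 with bounds (37, +inf): OK
No violation found at any node.
Result: Valid BST


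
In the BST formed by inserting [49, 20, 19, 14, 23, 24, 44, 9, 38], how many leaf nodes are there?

Tree built from: [49, 20, 19, 14, 23, 24, 44, 9, 38]
Tree (level-order array): [49, 20, None, 19, 23, 14, None, None, 24, 9, None, None, 44, None, None, 38]
Rule: A leaf has 0 children.
Per-node child counts:
  node 49: 1 child(ren)
  node 20: 2 child(ren)
  node 19: 1 child(ren)
  node 14: 1 child(ren)
  node 9: 0 child(ren)
  node 23: 1 child(ren)
  node 24: 1 child(ren)
  node 44: 1 child(ren)
  node 38: 0 child(ren)
Matching nodes: [9, 38]
Count of leaf nodes: 2


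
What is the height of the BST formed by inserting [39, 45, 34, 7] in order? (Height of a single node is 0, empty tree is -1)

Insertion order: [39, 45, 34, 7]
Tree (level-order array): [39, 34, 45, 7]
Compute height bottom-up (empty subtree = -1):
  height(7) = 1 + max(-1, -1) = 0
  height(34) = 1 + max(0, -1) = 1
  height(45) = 1 + max(-1, -1) = 0
  height(39) = 1 + max(1, 0) = 2
Height = 2


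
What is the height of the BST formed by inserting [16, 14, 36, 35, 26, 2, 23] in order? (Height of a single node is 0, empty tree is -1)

Insertion order: [16, 14, 36, 35, 26, 2, 23]
Tree (level-order array): [16, 14, 36, 2, None, 35, None, None, None, 26, None, 23]
Compute height bottom-up (empty subtree = -1):
  height(2) = 1 + max(-1, -1) = 0
  height(14) = 1 + max(0, -1) = 1
  height(23) = 1 + max(-1, -1) = 0
  height(26) = 1 + max(0, -1) = 1
  height(35) = 1 + max(1, -1) = 2
  height(36) = 1 + max(2, -1) = 3
  height(16) = 1 + max(1, 3) = 4
Height = 4


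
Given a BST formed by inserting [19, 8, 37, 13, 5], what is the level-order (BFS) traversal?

Tree insertion order: [19, 8, 37, 13, 5]
Tree (level-order array): [19, 8, 37, 5, 13]
BFS from the root, enqueuing left then right child of each popped node:
  queue [19] -> pop 19, enqueue [8, 37], visited so far: [19]
  queue [8, 37] -> pop 8, enqueue [5, 13], visited so far: [19, 8]
  queue [37, 5, 13] -> pop 37, enqueue [none], visited so far: [19, 8, 37]
  queue [5, 13] -> pop 5, enqueue [none], visited so far: [19, 8, 37, 5]
  queue [13] -> pop 13, enqueue [none], visited so far: [19, 8, 37, 5, 13]
Result: [19, 8, 37, 5, 13]


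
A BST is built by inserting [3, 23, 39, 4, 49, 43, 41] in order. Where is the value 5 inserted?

Starting tree (level order): [3, None, 23, 4, 39, None, None, None, 49, 43, None, 41]
Insertion path: 3 -> 23 -> 4
Result: insert 5 as right child of 4
Final tree (level order): [3, None, 23, 4, 39, None, 5, None, 49, None, None, 43, None, 41]


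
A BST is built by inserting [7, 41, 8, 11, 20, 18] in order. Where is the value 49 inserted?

Starting tree (level order): [7, None, 41, 8, None, None, 11, None, 20, 18]
Insertion path: 7 -> 41
Result: insert 49 as right child of 41
Final tree (level order): [7, None, 41, 8, 49, None, 11, None, None, None, 20, 18]


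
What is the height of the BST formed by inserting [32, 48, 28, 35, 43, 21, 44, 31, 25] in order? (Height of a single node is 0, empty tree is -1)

Insertion order: [32, 48, 28, 35, 43, 21, 44, 31, 25]
Tree (level-order array): [32, 28, 48, 21, 31, 35, None, None, 25, None, None, None, 43, None, None, None, 44]
Compute height bottom-up (empty subtree = -1):
  height(25) = 1 + max(-1, -1) = 0
  height(21) = 1 + max(-1, 0) = 1
  height(31) = 1 + max(-1, -1) = 0
  height(28) = 1 + max(1, 0) = 2
  height(44) = 1 + max(-1, -1) = 0
  height(43) = 1 + max(-1, 0) = 1
  height(35) = 1 + max(-1, 1) = 2
  height(48) = 1 + max(2, -1) = 3
  height(32) = 1 + max(2, 3) = 4
Height = 4


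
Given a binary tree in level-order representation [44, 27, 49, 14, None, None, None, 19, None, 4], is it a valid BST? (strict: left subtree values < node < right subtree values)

Level-order array: [44, 27, 49, 14, None, None, None, 19, None, 4]
Validate using subtree bounds (lo, hi): at each node, require lo < value < hi,
then recurse left with hi=value and right with lo=value.
Preorder trace (stopping at first violation):
  at node 44 with bounds (-inf, +inf): OK
  at node 27 with bounds (-inf, 44): OK
  at node 14 with bounds (-inf, 27): OK
  at node 19 with bounds (-inf, 14): VIOLATION
Node 19 violates its bound: not (-inf < 19 < 14).
Result: Not a valid BST


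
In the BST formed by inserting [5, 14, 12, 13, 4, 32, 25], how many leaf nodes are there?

Tree built from: [5, 14, 12, 13, 4, 32, 25]
Tree (level-order array): [5, 4, 14, None, None, 12, 32, None, 13, 25]
Rule: A leaf has 0 children.
Per-node child counts:
  node 5: 2 child(ren)
  node 4: 0 child(ren)
  node 14: 2 child(ren)
  node 12: 1 child(ren)
  node 13: 0 child(ren)
  node 32: 1 child(ren)
  node 25: 0 child(ren)
Matching nodes: [4, 13, 25]
Count of leaf nodes: 3


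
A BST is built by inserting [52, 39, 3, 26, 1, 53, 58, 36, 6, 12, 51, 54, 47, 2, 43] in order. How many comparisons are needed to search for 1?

Search path for 1: 52 -> 39 -> 3 -> 1
Found: True
Comparisons: 4


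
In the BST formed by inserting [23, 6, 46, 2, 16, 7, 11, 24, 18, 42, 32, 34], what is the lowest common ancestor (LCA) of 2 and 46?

Tree insertion order: [23, 6, 46, 2, 16, 7, 11, 24, 18, 42, 32, 34]
Tree (level-order array): [23, 6, 46, 2, 16, 24, None, None, None, 7, 18, None, 42, None, 11, None, None, 32, None, None, None, None, 34]
In a BST, the LCA of p=2, q=46 is the first node v on the
root-to-leaf path with p <= v <= q (go left if both < v, right if both > v).
Walk from root:
  at 23: 2 <= 23 <= 46, this is the LCA
LCA = 23


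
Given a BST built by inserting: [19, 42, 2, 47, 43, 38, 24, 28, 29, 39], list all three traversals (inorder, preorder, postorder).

Tree insertion order: [19, 42, 2, 47, 43, 38, 24, 28, 29, 39]
Tree (level-order array): [19, 2, 42, None, None, 38, 47, 24, 39, 43, None, None, 28, None, None, None, None, None, 29]
Inorder (L, root, R): [2, 19, 24, 28, 29, 38, 39, 42, 43, 47]
Preorder (root, L, R): [19, 2, 42, 38, 24, 28, 29, 39, 47, 43]
Postorder (L, R, root): [2, 29, 28, 24, 39, 38, 43, 47, 42, 19]


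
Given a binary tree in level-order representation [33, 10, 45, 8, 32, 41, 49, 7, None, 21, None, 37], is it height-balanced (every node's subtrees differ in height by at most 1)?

Tree (level-order array): [33, 10, 45, 8, 32, 41, 49, 7, None, 21, None, 37]
Definition: a tree is height-balanced if, at every node, |h(left) - h(right)| <= 1 (empty subtree has height -1).
Bottom-up per-node check:
  node 7: h_left=-1, h_right=-1, diff=0 [OK], height=0
  node 8: h_left=0, h_right=-1, diff=1 [OK], height=1
  node 21: h_left=-1, h_right=-1, diff=0 [OK], height=0
  node 32: h_left=0, h_right=-1, diff=1 [OK], height=1
  node 10: h_left=1, h_right=1, diff=0 [OK], height=2
  node 37: h_left=-1, h_right=-1, diff=0 [OK], height=0
  node 41: h_left=0, h_right=-1, diff=1 [OK], height=1
  node 49: h_left=-1, h_right=-1, diff=0 [OK], height=0
  node 45: h_left=1, h_right=0, diff=1 [OK], height=2
  node 33: h_left=2, h_right=2, diff=0 [OK], height=3
All nodes satisfy the balance condition.
Result: Balanced


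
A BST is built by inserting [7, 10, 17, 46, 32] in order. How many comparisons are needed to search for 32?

Search path for 32: 7 -> 10 -> 17 -> 46 -> 32
Found: True
Comparisons: 5


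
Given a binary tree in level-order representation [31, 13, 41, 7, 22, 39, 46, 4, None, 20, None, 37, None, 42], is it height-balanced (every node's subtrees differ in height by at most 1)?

Tree (level-order array): [31, 13, 41, 7, 22, 39, 46, 4, None, 20, None, 37, None, 42]
Definition: a tree is height-balanced if, at every node, |h(left) - h(right)| <= 1 (empty subtree has height -1).
Bottom-up per-node check:
  node 4: h_left=-1, h_right=-1, diff=0 [OK], height=0
  node 7: h_left=0, h_right=-1, diff=1 [OK], height=1
  node 20: h_left=-1, h_right=-1, diff=0 [OK], height=0
  node 22: h_left=0, h_right=-1, diff=1 [OK], height=1
  node 13: h_left=1, h_right=1, diff=0 [OK], height=2
  node 37: h_left=-1, h_right=-1, diff=0 [OK], height=0
  node 39: h_left=0, h_right=-1, diff=1 [OK], height=1
  node 42: h_left=-1, h_right=-1, diff=0 [OK], height=0
  node 46: h_left=0, h_right=-1, diff=1 [OK], height=1
  node 41: h_left=1, h_right=1, diff=0 [OK], height=2
  node 31: h_left=2, h_right=2, diff=0 [OK], height=3
All nodes satisfy the balance condition.
Result: Balanced


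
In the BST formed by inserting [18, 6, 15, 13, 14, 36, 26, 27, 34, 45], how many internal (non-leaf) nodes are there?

Tree built from: [18, 6, 15, 13, 14, 36, 26, 27, 34, 45]
Tree (level-order array): [18, 6, 36, None, 15, 26, 45, 13, None, None, 27, None, None, None, 14, None, 34]
Rule: An internal node has at least one child.
Per-node child counts:
  node 18: 2 child(ren)
  node 6: 1 child(ren)
  node 15: 1 child(ren)
  node 13: 1 child(ren)
  node 14: 0 child(ren)
  node 36: 2 child(ren)
  node 26: 1 child(ren)
  node 27: 1 child(ren)
  node 34: 0 child(ren)
  node 45: 0 child(ren)
Matching nodes: [18, 6, 15, 13, 36, 26, 27]
Count of internal (non-leaf) nodes: 7


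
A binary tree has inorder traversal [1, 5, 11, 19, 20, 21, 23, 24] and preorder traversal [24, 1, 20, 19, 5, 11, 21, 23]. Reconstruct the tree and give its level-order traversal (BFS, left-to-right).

Inorder:  [1, 5, 11, 19, 20, 21, 23, 24]
Preorder: [24, 1, 20, 19, 5, 11, 21, 23]
Algorithm: preorder visits root first, so consume preorder in order;
for each root, split the current inorder slice at that value into
left-subtree inorder and right-subtree inorder, then recurse.
Recursive splits:
  root=24; inorder splits into left=[1, 5, 11, 19, 20, 21, 23], right=[]
  root=1; inorder splits into left=[], right=[5, 11, 19, 20, 21, 23]
  root=20; inorder splits into left=[5, 11, 19], right=[21, 23]
  root=19; inorder splits into left=[5, 11], right=[]
  root=5; inorder splits into left=[], right=[11]
  root=11; inorder splits into left=[], right=[]
  root=21; inorder splits into left=[], right=[23]
  root=23; inorder splits into left=[], right=[]
Reconstructed level-order: [24, 1, 20, 19, 21, 5, 23, 11]


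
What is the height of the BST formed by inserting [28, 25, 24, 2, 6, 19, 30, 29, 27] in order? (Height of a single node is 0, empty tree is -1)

Insertion order: [28, 25, 24, 2, 6, 19, 30, 29, 27]
Tree (level-order array): [28, 25, 30, 24, 27, 29, None, 2, None, None, None, None, None, None, 6, None, 19]
Compute height bottom-up (empty subtree = -1):
  height(19) = 1 + max(-1, -1) = 0
  height(6) = 1 + max(-1, 0) = 1
  height(2) = 1 + max(-1, 1) = 2
  height(24) = 1 + max(2, -1) = 3
  height(27) = 1 + max(-1, -1) = 0
  height(25) = 1 + max(3, 0) = 4
  height(29) = 1 + max(-1, -1) = 0
  height(30) = 1 + max(0, -1) = 1
  height(28) = 1 + max(4, 1) = 5
Height = 5


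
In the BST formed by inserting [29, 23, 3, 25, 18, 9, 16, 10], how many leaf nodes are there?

Tree built from: [29, 23, 3, 25, 18, 9, 16, 10]
Tree (level-order array): [29, 23, None, 3, 25, None, 18, None, None, 9, None, None, 16, 10]
Rule: A leaf has 0 children.
Per-node child counts:
  node 29: 1 child(ren)
  node 23: 2 child(ren)
  node 3: 1 child(ren)
  node 18: 1 child(ren)
  node 9: 1 child(ren)
  node 16: 1 child(ren)
  node 10: 0 child(ren)
  node 25: 0 child(ren)
Matching nodes: [10, 25]
Count of leaf nodes: 2


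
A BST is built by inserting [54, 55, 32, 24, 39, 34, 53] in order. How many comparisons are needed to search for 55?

Search path for 55: 54 -> 55
Found: True
Comparisons: 2


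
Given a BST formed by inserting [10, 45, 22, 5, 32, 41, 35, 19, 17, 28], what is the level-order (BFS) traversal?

Tree insertion order: [10, 45, 22, 5, 32, 41, 35, 19, 17, 28]
Tree (level-order array): [10, 5, 45, None, None, 22, None, 19, 32, 17, None, 28, 41, None, None, None, None, 35]
BFS from the root, enqueuing left then right child of each popped node:
  queue [10] -> pop 10, enqueue [5, 45], visited so far: [10]
  queue [5, 45] -> pop 5, enqueue [none], visited so far: [10, 5]
  queue [45] -> pop 45, enqueue [22], visited so far: [10, 5, 45]
  queue [22] -> pop 22, enqueue [19, 32], visited so far: [10, 5, 45, 22]
  queue [19, 32] -> pop 19, enqueue [17], visited so far: [10, 5, 45, 22, 19]
  queue [32, 17] -> pop 32, enqueue [28, 41], visited so far: [10, 5, 45, 22, 19, 32]
  queue [17, 28, 41] -> pop 17, enqueue [none], visited so far: [10, 5, 45, 22, 19, 32, 17]
  queue [28, 41] -> pop 28, enqueue [none], visited so far: [10, 5, 45, 22, 19, 32, 17, 28]
  queue [41] -> pop 41, enqueue [35], visited so far: [10, 5, 45, 22, 19, 32, 17, 28, 41]
  queue [35] -> pop 35, enqueue [none], visited so far: [10, 5, 45, 22, 19, 32, 17, 28, 41, 35]
Result: [10, 5, 45, 22, 19, 32, 17, 28, 41, 35]


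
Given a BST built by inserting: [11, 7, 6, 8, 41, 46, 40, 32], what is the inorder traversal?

Tree insertion order: [11, 7, 6, 8, 41, 46, 40, 32]
Tree (level-order array): [11, 7, 41, 6, 8, 40, 46, None, None, None, None, 32]
Inorder traversal: [6, 7, 8, 11, 32, 40, 41, 46]


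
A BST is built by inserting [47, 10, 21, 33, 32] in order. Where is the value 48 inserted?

Starting tree (level order): [47, 10, None, None, 21, None, 33, 32]
Insertion path: 47
Result: insert 48 as right child of 47
Final tree (level order): [47, 10, 48, None, 21, None, None, None, 33, 32]


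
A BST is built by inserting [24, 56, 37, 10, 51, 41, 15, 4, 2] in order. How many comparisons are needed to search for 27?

Search path for 27: 24 -> 56 -> 37
Found: False
Comparisons: 3


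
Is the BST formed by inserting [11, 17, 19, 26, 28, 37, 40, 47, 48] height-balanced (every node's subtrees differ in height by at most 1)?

Tree (level-order array): [11, None, 17, None, 19, None, 26, None, 28, None, 37, None, 40, None, 47, None, 48]
Definition: a tree is height-balanced if, at every node, |h(left) - h(right)| <= 1 (empty subtree has height -1).
Bottom-up per-node check:
  node 48: h_left=-1, h_right=-1, diff=0 [OK], height=0
  node 47: h_left=-1, h_right=0, diff=1 [OK], height=1
  node 40: h_left=-1, h_right=1, diff=2 [FAIL (|-1-1|=2 > 1)], height=2
  node 37: h_left=-1, h_right=2, diff=3 [FAIL (|-1-2|=3 > 1)], height=3
  node 28: h_left=-1, h_right=3, diff=4 [FAIL (|-1-3|=4 > 1)], height=4
  node 26: h_left=-1, h_right=4, diff=5 [FAIL (|-1-4|=5 > 1)], height=5
  node 19: h_left=-1, h_right=5, diff=6 [FAIL (|-1-5|=6 > 1)], height=6
  node 17: h_left=-1, h_right=6, diff=7 [FAIL (|-1-6|=7 > 1)], height=7
  node 11: h_left=-1, h_right=7, diff=8 [FAIL (|-1-7|=8 > 1)], height=8
Node 40 violates the condition: |-1 - 1| = 2 > 1.
Result: Not balanced


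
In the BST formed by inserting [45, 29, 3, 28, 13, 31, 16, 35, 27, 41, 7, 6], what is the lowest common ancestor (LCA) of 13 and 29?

Tree insertion order: [45, 29, 3, 28, 13, 31, 16, 35, 27, 41, 7, 6]
Tree (level-order array): [45, 29, None, 3, 31, None, 28, None, 35, 13, None, None, 41, 7, 16, None, None, 6, None, None, 27]
In a BST, the LCA of p=13, q=29 is the first node v on the
root-to-leaf path with p <= v <= q (go left if both < v, right if both > v).
Walk from root:
  at 45: both 13 and 29 < 45, go left
  at 29: 13 <= 29 <= 29, this is the LCA
LCA = 29


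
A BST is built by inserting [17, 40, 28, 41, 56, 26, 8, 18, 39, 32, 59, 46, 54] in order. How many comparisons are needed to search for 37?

Search path for 37: 17 -> 40 -> 28 -> 39 -> 32
Found: False
Comparisons: 5


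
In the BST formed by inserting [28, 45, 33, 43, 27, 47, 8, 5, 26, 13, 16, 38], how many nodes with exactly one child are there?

Tree built from: [28, 45, 33, 43, 27, 47, 8, 5, 26, 13, 16, 38]
Tree (level-order array): [28, 27, 45, 8, None, 33, 47, 5, 26, None, 43, None, None, None, None, 13, None, 38, None, None, 16]
Rule: These are nodes with exactly 1 non-null child.
Per-node child counts:
  node 28: 2 child(ren)
  node 27: 1 child(ren)
  node 8: 2 child(ren)
  node 5: 0 child(ren)
  node 26: 1 child(ren)
  node 13: 1 child(ren)
  node 16: 0 child(ren)
  node 45: 2 child(ren)
  node 33: 1 child(ren)
  node 43: 1 child(ren)
  node 38: 0 child(ren)
  node 47: 0 child(ren)
Matching nodes: [27, 26, 13, 33, 43]
Count of nodes with exactly one child: 5


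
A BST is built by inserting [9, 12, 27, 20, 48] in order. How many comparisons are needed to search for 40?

Search path for 40: 9 -> 12 -> 27 -> 48
Found: False
Comparisons: 4


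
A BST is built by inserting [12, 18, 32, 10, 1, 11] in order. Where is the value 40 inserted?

Starting tree (level order): [12, 10, 18, 1, 11, None, 32]
Insertion path: 12 -> 18 -> 32
Result: insert 40 as right child of 32
Final tree (level order): [12, 10, 18, 1, 11, None, 32, None, None, None, None, None, 40]


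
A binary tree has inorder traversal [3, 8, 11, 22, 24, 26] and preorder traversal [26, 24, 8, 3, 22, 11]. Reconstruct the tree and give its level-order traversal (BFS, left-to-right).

Inorder:  [3, 8, 11, 22, 24, 26]
Preorder: [26, 24, 8, 3, 22, 11]
Algorithm: preorder visits root first, so consume preorder in order;
for each root, split the current inorder slice at that value into
left-subtree inorder and right-subtree inorder, then recurse.
Recursive splits:
  root=26; inorder splits into left=[3, 8, 11, 22, 24], right=[]
  root=24; inorder splits into left=[3, 8, 11, 22], right=[]
  root=8; inorder splits into left=[3], right=[11, 22]
  root=3; inorder splits into left=[], right=[]
  root=22; inorder splits into left=[11], right=[]
  root=11; inorder splits into left=[], right=[]
Reconstructed level-order: [26, 24, 8, 3, 22, 11]


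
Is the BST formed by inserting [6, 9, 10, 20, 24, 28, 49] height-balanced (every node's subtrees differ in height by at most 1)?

Tree (level-order array): [6, None, 9, None, 10, None, 20, None, 24, None, 28, None, 49]
Definition: a tree is height-balanced if, at every node, |h(left) - h(right)| <= 1 (empty subtree has height -1).
Bottom-up per-node check:
  node 49: h_left=-1, h_right=-1, diff=0 [OK], height=0
  node 28: h_left=-1, h_right=0, diff=1 [OK], height=1
  node 24: h_left=-1, h_right=1, diff=2 [FAIL (|-1-1|=2 > 1)], height=2
  node 20: h_left=-1, h_right=2, diff=3 [FAIL (|-1-2|=3 > 1)], height=3
  node 10: h_left=-1, h_right=3, diff=4 [FAIL (|-1-3|=4 > 1)], height=4
  node 9: h_left=-1, h_right=4, diff=5 [FAIL (|-1-4|=5 > 1)], height=5
  node 6: h_left=-1, h_right=5, diff=6 [FAIL (|-1-5|=6 > 1)], height=6
Node 24 violates the condition: |-1 - 1| = 2 > 1.
Result: Not balanced


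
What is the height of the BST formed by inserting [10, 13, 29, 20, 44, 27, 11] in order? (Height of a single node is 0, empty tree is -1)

Insertion order: [10, 13, 29, 20, 44, 27, 11]
Tree (level-order array): [10, None, 13, 11, 29, None, None, 20, 44, None, 27]
Compute height bottom-up (empty subtree = -1):
  height(11) = 1 + max(-1, -1) = 0
  height(27) = 1 + max(-1, -1) = 0
  height(20) = 1 + max(-1, 0) = 1
  height(44) = 1 + max(-1, -1) = 0
  height(29) = 1 + max(1, 0) = 2
  height(13) = 1 + max(0, 2) = 3
  height(10) = 1 + max(-1, 3) = 4
Height = 4


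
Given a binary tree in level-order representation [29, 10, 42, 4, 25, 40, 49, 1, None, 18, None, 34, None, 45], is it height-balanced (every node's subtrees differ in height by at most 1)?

Tree (level-order array): [29, 10, 42, 4, 25, 40, 49, 1, None, 18, None, 34, None, 45]
Definition: a tree is height-balanced if, at every node, |h(left) - h(right)| <= 1 (empty subtree has height -1).
Bottom-up per-node check:
  node 1: h_left=-1, h_right=-1, diff=0 [OK], height=0
  node 4: h_left=0, h_right=-1, diff=1 [OK], height=1
  node 18: h_left=-1, h_right=-1, diff=0 [OK], height=0
  node 25: h_left=0, h_right=-1, diff=1 [OK], height=1
  node 10: h_left=1, h_right=1, diff=0 [OK], height=2
  node 34: h_left=-1, h_right=-1, diff=0 [OK], height=0
  node 40: h_left=0, h_right=-1, diff=1 [OK], height=1
  node 45: h_left=-1, h_right=-1, diff=0 [OK], height=0
  node 49: h_left=0, h_right=-1, diff=1 [OK], height=1
  node 42: h_left=1, h_right=1, diff=0 [OK], height=2
  node 29: h_left=2, h_right=2, diff=0 [OK], height=3
All nodes satisfy the balance condition.
Result: Balanced


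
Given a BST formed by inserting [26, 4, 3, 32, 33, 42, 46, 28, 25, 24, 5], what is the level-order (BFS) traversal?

Tree insertion order: [26, 4, 3, 32, 33, 42, 46, 28, 25, 24, 5]
Tree (level-order array): [26, 4, 32, 3, 25, 28, 33, None, None, 24, None, None, None, None, 42, 5, None, None, 46]
BFS from the root, enqueuing left then right child of each popped node:
  queue [26] -> pop 26, enqueue [4, 32], visited so far: [26]
  queue [4, 32] -> pop 4, enqueue [3, 25], visited so far: [26, 4]
  queue [32, 3, 25] -> pop 32, enqueue [28, 33], visited so far: [26, 4, 32]
  queue [3, 25, 28, 33] -> pop 3, enqueue [none], visited so far: [26, 4, 32, 3]
  queue [25, 28, 33] -> pop 25, enqueue [24], visited so far: [26, 4, 32, 3, 25]
  queue [28, 33, 24] -> pop 28, enqueue [none], visited so far: [26, 4, 32, 3, 25, 28]
  queue [33, 24] -> pop 33, enqueue [42], visited so far: [26, 4, 32, 3, 25, 28, 33]
  queue [24, 42] -> pop 24, enqueue [5], visited so far: [26, 4, 32, 3, 25, 28, 33, 24]
  queue [42, 5] -> pop 42, enqueue [46], visited so far: [26, 4, 32, 3, 25, 28, 33, 24, 42]
  queue [5, 46] -> pop 5, enqueue [none], visited so far: [26, 4, 32, 3, 25, 28, 33, 24, 42, 5]
  queue [46] -> pop 46, enqueue [none], visited so far: [26, 4, 32, 3, 25, 28, 33, 24, 42, 5, 46]
Result: [26, 4, 32, 3, 25, 28, 33, 24, 42, 5, 46]
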